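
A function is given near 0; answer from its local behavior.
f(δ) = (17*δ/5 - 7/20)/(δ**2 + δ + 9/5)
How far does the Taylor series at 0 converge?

Denominator factor (δ**2 + δ + 9/5): discriminant -31/5, complex-conjugate roots (-1/2) + ((1/10)*sqrt(155))*i and (-1/2) - ((1/10)*sqrt(155))*i; poles of order 1, moduli (3/5)*sqrt(5) and (3/5)*sqrt(5).
The radius of convergence is the smallest modulus among the singular points: (3/5)*sqrt(5).

The radius of convergence is (3/5)*sqrt(5).


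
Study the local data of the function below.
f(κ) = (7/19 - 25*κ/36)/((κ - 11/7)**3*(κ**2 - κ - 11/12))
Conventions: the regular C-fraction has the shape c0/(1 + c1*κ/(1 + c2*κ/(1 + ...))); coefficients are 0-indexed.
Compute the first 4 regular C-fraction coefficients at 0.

Taylor coefficients (expand at 0): a_0 = 28812/278179, a_1 = -1014251/9179907, a_2 = 3785691/33659659, a_3 = -166863326/370256249.
c0 = a_0 = 28812/278179. Peel one level at a time: if S = 1 + c*κ/S' with S'(0) = 1, then c is the κ-coefficient of S and S' = c*κ/(S - 1).
S_1 = c0/f = 1 + (2957/2772)*κ + (399877/7683984)*κ^2 + ...; c1 = 2957/2772.
S_2 = c1*κ/(S_1 - 1) = 1 + (-399877/8196804)*κ + (-3219243501/1058005729)*κ^2 + ...; c2 = -399877/8196804.
S_3 = c2*κ/(S_2 - 1) = 1 + (-811249362252/13006799179)*κ + ...; c3 = -811249362252/13006799179.

The regular C-fraction coefficients are [28812/278179, 2957/2772, -399877/8196804, -811249362252/13006799179].


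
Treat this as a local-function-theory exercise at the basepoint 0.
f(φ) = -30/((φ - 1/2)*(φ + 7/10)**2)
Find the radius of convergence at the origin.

The radius of convergence is 1/2.

Denominator factor (φ + 7/10)^2: pole of order 2 at -7/10, modulus 7/10.
Denominator factor (φ - 1/2): pole of order 1 at 1/2, modulus 1/2.
The radius of convergence is the smallest modulus among the singular points: 1/2.


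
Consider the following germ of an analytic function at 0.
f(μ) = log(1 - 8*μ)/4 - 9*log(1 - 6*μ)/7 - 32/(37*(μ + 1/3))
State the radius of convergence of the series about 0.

Denominator factor (μ + 1/3): pole of order 1 at -1/3, modulus 1/3.
Branch term (1/4)*log(1 - μ/(1/8)): its argument vanishes at μ = 1/8, a logarithmic branch point, modulus 1/8.
Branch term (-9/7)*log(1 - μ/(1/6)): its argument vanishes at μ = 1/6, a logarithmic branch point, modulus 1/6.
The radius of convergence is the smallest modulus among the singular points: 1/8.

The radius of convergence is 1/8.


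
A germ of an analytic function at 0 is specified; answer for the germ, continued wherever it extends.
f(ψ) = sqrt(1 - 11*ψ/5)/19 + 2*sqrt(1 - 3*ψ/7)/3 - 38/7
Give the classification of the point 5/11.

The point is an algebraic (square-root) branch point.

The term (1/19)*sqrt(1 - ψ/(5/11)) has argument 1 - 5/11/(5/11) = 0 at 5/11: a square-root (algebraic, two-sheeted) branch point; the remaining terms are analytic or single-valued there.


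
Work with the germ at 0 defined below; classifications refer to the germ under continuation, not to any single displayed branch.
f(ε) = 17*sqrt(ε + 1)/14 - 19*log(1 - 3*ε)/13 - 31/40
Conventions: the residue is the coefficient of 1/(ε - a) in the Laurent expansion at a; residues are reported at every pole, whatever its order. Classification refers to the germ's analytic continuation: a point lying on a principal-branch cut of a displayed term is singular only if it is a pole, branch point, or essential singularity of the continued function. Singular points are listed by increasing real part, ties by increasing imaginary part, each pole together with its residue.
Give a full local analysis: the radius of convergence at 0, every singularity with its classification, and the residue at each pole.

Radius of convergence at 0: 1/3.
At -1: an algebraic (square-root) branch point.
At 1/3: a logarithmic branch point.

Branch term (17/14)*sqrt(1 - ε/(-1)): its argument vanishes at ε = -1, a square-root branch point, modulus 1.
Branch term (-19/13)*log(1 - ε/(1/3)): its argument vanishes at ε = 1/3, a logarithmic branch point, modulus 1/3.
The radius of convergence is the smallest modulus among the singular points: 1/3.
List the singular points by increasing real part (a conjugate pair: the negative imaginary part first).


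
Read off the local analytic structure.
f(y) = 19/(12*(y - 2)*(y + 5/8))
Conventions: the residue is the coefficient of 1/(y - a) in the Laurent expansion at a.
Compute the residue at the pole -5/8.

The residue is -38/63.

At the order-1 pole -5/8 set g(y) = (y - (-5/8))*f(y) = 19/(12*(y - 2)).
Simple pole: residue = g(a) at a = -5/8, which is -38/63.


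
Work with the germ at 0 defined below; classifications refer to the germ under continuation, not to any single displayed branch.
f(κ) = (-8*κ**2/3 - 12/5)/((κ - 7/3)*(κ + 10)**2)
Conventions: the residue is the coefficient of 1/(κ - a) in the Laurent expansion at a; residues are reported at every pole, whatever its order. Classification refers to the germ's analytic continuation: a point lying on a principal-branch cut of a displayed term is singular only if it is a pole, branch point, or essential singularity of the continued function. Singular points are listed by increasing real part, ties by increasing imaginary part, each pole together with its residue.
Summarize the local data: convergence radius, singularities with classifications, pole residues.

Denominator factor (κ - 7/3): pole of order 1 at 7/3, modulus 7/3.
Denominator factor (κ + 10)^2: pole of order 2 at -10, modulus 10.
The radius of convergence is the smallest modulus among the singular points: 7/3.
At the order-2 pole -10 set g(κ) = (κ - (-10))^2*f(κ) = (-8*κ**2/3 - 12/5)/(κ - 7/3).
Order-2 pole: residue = g'(a); g'(-10) = -17492/6845, so the residue is -17492/6845.
At the order-1 pole 7/3 set g(κ) = (κ - (7/3))*f(κ) = (-8*κ**2/3 - 12/5)/(κ + 10)**2.
Simple pole: residue = g(a) at a = 7/3, which is -2284/20535.
List the singular points by increasing real part (a conjugate pair: the negative imaginary part first).

Radius of convergence at 0: 7/3.
At -10: a pole of order 2; residue -17492/6845.
At 7/3: a pole of order 1; residue -2284/20535.


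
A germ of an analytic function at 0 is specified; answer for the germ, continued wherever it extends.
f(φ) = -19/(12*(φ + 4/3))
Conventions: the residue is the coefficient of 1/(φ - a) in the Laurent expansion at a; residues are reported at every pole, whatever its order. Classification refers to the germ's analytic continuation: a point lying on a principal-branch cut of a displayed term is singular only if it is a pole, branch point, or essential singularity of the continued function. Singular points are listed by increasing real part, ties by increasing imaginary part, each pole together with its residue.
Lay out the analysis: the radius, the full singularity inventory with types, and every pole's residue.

Radius of convergence at 0: 4/3.
At -4/3: a pole of order 1; residue -19/12.

Denominator factor (φ + 4/3): pole of order 1 at -4/3, modulus 4/3.
The radius of convergence is the smallest modulus among the singular points: 4/3.
At the order-1 pole -4/3 set g(φ) = (φ - (-4/3))*f(φ) = -19/12.
Simple pole: residue = g(a) at a = -4/3, which is -19/12.


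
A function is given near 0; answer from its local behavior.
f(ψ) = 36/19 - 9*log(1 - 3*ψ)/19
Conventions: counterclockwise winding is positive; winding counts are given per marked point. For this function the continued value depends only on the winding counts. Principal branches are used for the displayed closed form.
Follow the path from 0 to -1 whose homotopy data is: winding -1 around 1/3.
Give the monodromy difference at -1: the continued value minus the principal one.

The rational part is single-valued and drops out of the difference; each branch term changes only by its own monodromy.
(-9/19)*log(1 - ψ/(1/3)): each positive loop around 1/3 adds 2*pi*i to the log, so winding -1 contributes (-9/19)*(-1)*2*pi*i = (18/19)*pi*i.
Summing the contributions at ψ = -1 gives (18/19)*pi*i.

Continued minus principal equals (18/19)*pi*i.


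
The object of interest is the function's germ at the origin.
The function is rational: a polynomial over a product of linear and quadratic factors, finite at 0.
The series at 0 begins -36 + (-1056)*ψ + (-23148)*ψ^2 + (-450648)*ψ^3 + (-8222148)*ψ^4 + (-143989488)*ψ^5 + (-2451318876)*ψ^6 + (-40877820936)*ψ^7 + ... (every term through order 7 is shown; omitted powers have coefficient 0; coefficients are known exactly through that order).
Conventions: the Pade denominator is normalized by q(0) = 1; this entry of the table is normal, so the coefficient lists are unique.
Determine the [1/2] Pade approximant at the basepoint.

The Pade approximant has numerator coefficients [-36, -11352/1957]; denominator coefficients [1, -57090/1957, 416289/1957].

Taylor coefficients needed (read off): a_0 = -36, a_1 = -1056, a_2 = -23148, a_3 = -450648.
Write the denominator as Q(ψ) = 1 + q1*ψ + q2*ψ^2. Requiring Q*f - P = O(ψ^4) with deg P <= 1 kills the coefficients of ψ^2..ψ^3 in Q*f:
  ψ^2: a_2 + q1*a_1 + q2*a_0 = 0, i.e. -23148 + (-1056)*q1 + (-36)*q2 = 0.
  ψ^3: a_3 + q1*a_2 + q2*a_1 = 0, i.e. -450648 + (-23148)*q1 + (-1056)*q2 = 0.
Solving this linear system: q1 = -57090/1957, q2 = 416289/1957.
The numerator is Q*f truncated at degree 1: P0 = a_0 = -36; P1 = a_1 + q1*a_0 = -11352/1957.


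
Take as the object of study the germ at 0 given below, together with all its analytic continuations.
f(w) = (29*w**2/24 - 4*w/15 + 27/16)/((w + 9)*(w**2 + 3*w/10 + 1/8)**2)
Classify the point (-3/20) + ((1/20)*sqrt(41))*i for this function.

The point is a pole of order 2.

The denominator factor w**2 + 3*w/10 + 1/8 vanishes at (-3/20) + ((1/20)*sqrt(41))*i and appears to the power 2; the numerator there equals (1957/1200) - ((151/4800)*sqrt(41))*i, nonzero, and no other factor vanishes.
Hence a pole whose order is the multiplicity, 2.


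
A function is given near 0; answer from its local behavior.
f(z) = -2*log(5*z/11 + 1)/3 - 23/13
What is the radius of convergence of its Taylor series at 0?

The radius of convergence is 11/5.

Branch term (-2/3)*log(1 - z/(-11/5)): its argument vanishes at z = -11/5, a logarithmic branch point, modulus 11/5.
The radius of convergence is the smallest modulus among the singular points: 11/5.


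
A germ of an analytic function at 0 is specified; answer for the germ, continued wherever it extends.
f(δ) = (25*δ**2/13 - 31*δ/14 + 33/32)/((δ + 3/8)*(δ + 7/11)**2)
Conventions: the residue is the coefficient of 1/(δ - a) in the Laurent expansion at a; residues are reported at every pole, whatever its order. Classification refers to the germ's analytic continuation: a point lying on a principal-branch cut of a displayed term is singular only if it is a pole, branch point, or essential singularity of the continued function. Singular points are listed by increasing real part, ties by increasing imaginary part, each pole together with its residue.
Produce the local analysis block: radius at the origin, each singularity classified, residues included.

Denominator factor (δ + 7/11)^2: pole of order 2 at -7/11, modulus 7/11.
Denominator factor (δ + 3/8): pole of order 1 at -3/8, modulus 3/8.
The radius of convergence is the smallest modulus among the singular points: 3/8.
At the order-2 pole -7/11 set g(δ) = (δ - (-7/11))^2*f(δ) = (25*δ**2/13 - 31*δ/14 + 33/32)/(δ + 3/8).
Order-2 pole: residue = g'(a); g'(-7/11) = -1409882/48139, so the residue is -1409882/48139.
At the order-1 pole -3/8 set g(δ) = (δ - (-3/8))*f(δ) = (25*δ**2/13 - 31*δ/14 + 33/32)/(δ + 7/11)**2.
Simple pole: residue = g(a) at a = -3/8, which is 1502457/48139.
List the singular points by increasing real part (a conjugate pair: the negative imaginary part first).

Radius of convergence at 0: 3/8.
At -7/11: a pole of order 2; residue -1409882/48139.
At -3/8: a pole of order 1; residue 1502457/48139.


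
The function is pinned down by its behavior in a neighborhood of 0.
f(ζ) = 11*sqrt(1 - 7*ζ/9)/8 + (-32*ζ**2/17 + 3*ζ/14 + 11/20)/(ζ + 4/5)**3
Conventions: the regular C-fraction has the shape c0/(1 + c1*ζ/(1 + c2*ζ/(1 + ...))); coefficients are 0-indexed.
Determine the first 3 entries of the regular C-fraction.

Taylor coefficients (expand at 0): a_0 = 627/256, a_1 = -267371/64512, a_2 = 93193363/19740672.
c0 = a_0 = 627/256. Peel one level at a time: if S = 1 + c*ζ/S' with S'(0) = 1, then c is the ζ-coefficient of S and S' = c*ζ/(S - 1).
S_1 = c0/f = 1 + (267371/158004)*ζ + (397231937483/424409488272)*ζ^2 + ...; c1 = 267371/158004.
S_2 = c1*ζ/(S_1 - 1) = 1 + (-397231937483/718176687228)*ζ + ...; c2 = -397231937483/718176687228.

The regular C-fraction coefficients are [627/256, 267371/158004, -397231937483/718176687228].


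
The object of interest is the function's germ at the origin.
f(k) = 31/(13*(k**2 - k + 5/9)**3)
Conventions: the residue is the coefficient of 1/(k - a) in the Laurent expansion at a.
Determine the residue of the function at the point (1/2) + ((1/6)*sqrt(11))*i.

The factor k**2 - k + 5/9 splits as (k - a)(k - a') with a = (1/2) + ((1/6)*sqrt(11))*i, a' = (1/2) - ((1/6)*sqrt(11))*i. At the order-3 pole a set g(k) = (k - a)^3*f(k) = [31/13] / (k - a')^3.
Order-3 pole: residue = g''(a)/2; g''((1/2) + ((1/6)*sqrt(11))*i) = -((90396/17303)*sqrt(11))*i, so the residue is -((45198/17303)*sqrt(11))*i.

The residue is -((45198/17303)*sqrt(11))*i.


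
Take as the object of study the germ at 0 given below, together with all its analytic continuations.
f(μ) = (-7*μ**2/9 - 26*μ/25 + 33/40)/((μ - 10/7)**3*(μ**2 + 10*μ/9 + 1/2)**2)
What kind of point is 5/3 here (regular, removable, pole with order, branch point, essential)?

The point is a regular point.

Denominator factors: μ**2 + 10*μ/9 + 1/2 = 277/54 at μ = 5/3; μ - 10/7 = 5/21 at μ = 5/3 — none vanishes.
So the germ continues analytically to 5/3.


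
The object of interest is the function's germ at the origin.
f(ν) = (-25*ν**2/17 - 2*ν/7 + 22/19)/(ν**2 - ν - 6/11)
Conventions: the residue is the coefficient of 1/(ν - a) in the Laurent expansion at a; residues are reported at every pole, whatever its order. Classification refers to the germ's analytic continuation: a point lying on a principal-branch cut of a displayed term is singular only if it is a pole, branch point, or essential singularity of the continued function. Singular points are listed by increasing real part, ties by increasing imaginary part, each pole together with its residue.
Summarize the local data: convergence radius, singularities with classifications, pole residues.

Denominator factor (ν**2 - ν - 6/11): discriminant 35/11, real irrational roots 1/2 + (1/22)*sqrt(385) and 1/2 - (1/22)*sqrt(385); poles of order 1, moduli 1/2 + (1/22)*sqrt(385) and -1/2 + (1/22)*sqrt(385).
The radius of convergence is the smallest modulus among the singular points: -1/2 + (1/22)*sqrt(385).
The factor ν**2 - ν - 6/11 splits as (ν - a)(ν - a') with a = 1/2 - (1/22)*sqrt(385), a' = 1/2 + (1/22)*sqrt(385). At the order-1 pole a set g(ν) = (ν - a)*f(ν) = [-25*ν**2/17 - 2*ν/7 + 22/19] / (ν - a').
Simple pole: residue = g(a) at a = 1/2 - (1/22)*sqrt(385), which is -209/238 + (5197/348194)*sqrt(385).
The factor ν**2 - ν - 6/11 splits as (ν - a)(ν - a') with a = 1/2 + (1/22)*sqrt(385), a' = 1/2 - (1/22)*sqrt(385). At the order-1 pole a set g(ν) = (ν - a)*f(ν) = [-25*ν**2/17 - 2*ν/7 + 22/19] / (ν - a').
Simple pole: residue = g(a) at a = 1/2 + (1/22)*sqrt(385), which is -209/238 - (5197/348194)*sqrt(385).
List the singular points by increasing real part (a conjugate pair: the negative imaginary part first).

Radius of convergence at 0: -1/2 + (1/22)*sqrt(385).
At 1/2 - (1/22)*sqrt(385): a pole of order 1; residue -209/238 + (5197/348194)*sqrt(385).
At 1/2 + (1/22)*sqrt(385): a pole of order 1; residue -209/238 - (5197/348194)*sqrt(385).


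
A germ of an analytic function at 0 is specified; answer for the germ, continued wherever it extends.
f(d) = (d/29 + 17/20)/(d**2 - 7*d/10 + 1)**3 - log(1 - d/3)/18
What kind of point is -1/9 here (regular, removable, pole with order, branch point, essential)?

The point is a regular point.

Denominator factors: d**2 - 7*d/10 + 1 = 883/810 at d = -1/9 — none vanishes.
Branch term log(1 - d/(3)): argument at -1/9 is 28/27, nonzero, so -1/9 is not its branch point (a point on a principal cut is still regular for the continued germ).
So the germ continues analytically to -1/9.


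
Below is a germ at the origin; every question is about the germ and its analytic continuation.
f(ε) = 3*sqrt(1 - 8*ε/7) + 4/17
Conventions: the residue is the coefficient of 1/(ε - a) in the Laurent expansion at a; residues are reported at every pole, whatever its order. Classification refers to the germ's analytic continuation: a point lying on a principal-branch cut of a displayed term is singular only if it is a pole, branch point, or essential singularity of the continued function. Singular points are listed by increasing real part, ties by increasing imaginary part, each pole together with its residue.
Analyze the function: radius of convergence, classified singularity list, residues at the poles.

Branch term (3)*sqrt(1 - ε/(7/8)): its argument vanishes at ε = 7/8, a square-root branch point, modulus 7/8.
The radius of convergence is the smallest modulus among the singular points: 7/8.

Radius of convergence at 0: 7/8.
At 7/8: an algebraic (square-root) branch point.


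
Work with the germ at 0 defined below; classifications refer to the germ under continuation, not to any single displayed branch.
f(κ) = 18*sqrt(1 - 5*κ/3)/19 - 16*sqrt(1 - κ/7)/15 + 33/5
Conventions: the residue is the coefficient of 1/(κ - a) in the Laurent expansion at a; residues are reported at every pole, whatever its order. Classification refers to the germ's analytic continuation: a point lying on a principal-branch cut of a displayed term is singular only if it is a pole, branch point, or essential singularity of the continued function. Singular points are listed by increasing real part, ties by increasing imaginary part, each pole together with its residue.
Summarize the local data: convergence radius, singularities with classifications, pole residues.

Branch term (-16/15)*sqrt(1 - κ/(7)): its argument vanishes at κ = 7, a square-root branch point, modulus 7.
Branch term (18/19)*sqrt(1 - κ/(3/5)): its argument vanishes at κ = 3/5, a square-root branch point, modulus 3/5.
The radius of convergence is the smallest modulus among the singular points: 3/5.
List the singular points by increasing real part (a conjugate pair: the negative imaginary part first).

Radius of convergence at 0: 3/5.
At 3/5: an algebraic (square-root) branch point.
At 7: an algebraic (square-root) branch point.


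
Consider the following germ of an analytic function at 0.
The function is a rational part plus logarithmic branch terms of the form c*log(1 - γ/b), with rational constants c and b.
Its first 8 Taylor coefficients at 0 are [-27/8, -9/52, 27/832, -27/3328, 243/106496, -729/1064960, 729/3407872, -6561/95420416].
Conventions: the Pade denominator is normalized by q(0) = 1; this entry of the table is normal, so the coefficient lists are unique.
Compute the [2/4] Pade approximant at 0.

Taylor coefficients needed (read off): a_0 = -27/8, a_1 = -9/52, a_2 = 27/832, a_3 = -27/3328, a_4 = 243/106496, a_5 = -729/1064960, a_6 = 729/3407872.
Write the denominator as Q(γ) = 1 + q1*γ + q2*γ^2 + q3*γ^3 + q4*γ^4. Requiring Q*f - P = O(γ^7) with deg P <= 2 kills the coefficients of γ^3..γ^6 in Q*f:
  γ^3: a_3 + q1*a_2 + q2*a_1 + q3*a_0 = 0, i.e. -27/3328 + (27/832)*q1 + (-9/52)*q2 + (-27/8)*q3 = 0.
  γ^4: a_4 + q1*a_3 + q2*a_2 + q3*a_1 + q4*a_0 = 0, i.e. 243/106496 + (-27/3328)*q1 + (27/832)*q2 + (-9/52)*q3 + (-27/8)*q4 = 0.
  γ^5: a_5 + q1*a_4 + q2*a_3 + q3*a_2 + q4*a_1 = 0, i.e. -729/1064960 + (243/106496)*q1 + (-27/3328)*q2 + (27/832)*q3 + (-9/52)*q4 = 0.
  γ^6: a_6 + q1*a_5 + q2*a_4 + q3*a_3 + q4*a_2 = 0, i.e. 729/3407872 + (-729/1064960)*q1 + (243/106496)*q2 + (-27/3328)*q3 + (27/832)*q4 = 0.
Solving this linear system: q1 = 70287/144278, q2 = 588903/11542240, q3 = -3879/11542240, q4 = 4743/369351680.
The numerator is Q*f truncated at degree 2: P0 = a_0 = -27/8; P1 = a_1 + q1*a_0 = -27267741/15004912; P2 = a_2 + q1*a_1 + q2*a_0 = -268963173/1200392960.

The Pade approximant has numerator coefficients [-27/8, -27267741/15004912, -268963173/1200392960]; denominator coefficients [1, 70287/144278, 588903/11542240, -3879/11542240, 4743/369351680].


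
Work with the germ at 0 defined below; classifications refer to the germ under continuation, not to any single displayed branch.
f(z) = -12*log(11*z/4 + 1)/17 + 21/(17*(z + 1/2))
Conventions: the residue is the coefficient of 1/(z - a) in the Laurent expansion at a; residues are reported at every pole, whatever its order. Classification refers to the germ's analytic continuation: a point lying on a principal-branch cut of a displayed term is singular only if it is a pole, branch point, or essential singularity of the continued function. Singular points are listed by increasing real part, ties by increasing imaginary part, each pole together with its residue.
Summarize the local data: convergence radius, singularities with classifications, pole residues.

Denominator factor (z + 1/2): pole of order 1 at -1/2, modulus 1/2.
Branch term (-12/17)*log(1 - z/(-4/11)): its argument vanishes at z = -4/11, a logarithmic branch point, modulus 4/11.
The radius of convergence is the smallest modulus among the singular points: 4/11.
The branch term is analytic at -1/2 and contributes nothing to the residue; only the rational part matters.
At the order-1 pole -1/2 set g(z) = (z - (-1/2))*(rational part) = 21/17.
Simple pole: residue = g(a) at a = -1/2, which is 21/17.
List the singular points by increasing real part (a conjugate pair: the negative imaginary part first).

Radius of convergence at 0: 4/11.
At -1/2: a pole of order 1; residue 21/17.
At -4/11: a logarithmic branch point.


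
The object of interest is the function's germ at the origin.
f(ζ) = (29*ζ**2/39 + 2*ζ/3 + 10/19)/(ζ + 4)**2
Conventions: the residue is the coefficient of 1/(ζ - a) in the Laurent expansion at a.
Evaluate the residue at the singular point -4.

The residue is -206/39.

At the order-2 pole -4 set g(ζ) = (ζ - (-4))^2*f(ζ) = 29*ζ**2/39 + 2*ζ/3 + 10/19.
Order-2 pole: residue = g'(a); g'(-4) = -206/39, so the residue is -206/39.


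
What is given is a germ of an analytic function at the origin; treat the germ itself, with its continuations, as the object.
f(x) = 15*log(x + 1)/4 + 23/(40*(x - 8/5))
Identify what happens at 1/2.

The point is a regular point.

Denominator factors: x - 8/5 = -11/10 at x = 1/2 — none vanishes.
Branch term log(1 - x/(-1)): argument at 1/2 is 3/2, nonzero, so 1/2 is not its branch point (a point on a principal cut is still regular for the continued germ).
So the germ continues analytically to 1/2.


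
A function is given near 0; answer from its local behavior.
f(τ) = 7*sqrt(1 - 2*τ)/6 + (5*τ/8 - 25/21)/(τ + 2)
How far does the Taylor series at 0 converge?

The radius of convergence is 1/2.

Denominator factor (τ + 2): pole of order 1 at -2, modulus 2.
Branch term (7/6)*sqrt(1 - τ/(1/2)): its argument vanishes at τ = 1/2, a square-root branch point, modulus 1/2.
The radius of convergence is the smallest modulus among the singular points: 1/2.


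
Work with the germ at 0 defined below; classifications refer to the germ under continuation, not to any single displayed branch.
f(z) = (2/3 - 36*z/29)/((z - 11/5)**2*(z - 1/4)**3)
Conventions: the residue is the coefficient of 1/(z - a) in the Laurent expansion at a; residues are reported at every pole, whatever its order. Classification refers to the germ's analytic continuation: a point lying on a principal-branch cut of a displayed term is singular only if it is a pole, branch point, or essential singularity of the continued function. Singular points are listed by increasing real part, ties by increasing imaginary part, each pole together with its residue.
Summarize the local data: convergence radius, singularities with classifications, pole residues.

Radius of convergence at 0: 1/4.
At 1/4: a pole of order 3; residue -17504000/67089789.
At 11/5: a pole of order 2; residue 17504000/67089789.

Denominator factor (z - 1/4)^3: pole of order 3 at 1/4, modulus 1/4.
Denominator factor (z - 11/5)^2: pole of order 2 at 11/5, modulus 11/5.
The radius of convergence is the smallest modulus among the singular points: 1/4.
At the order-3 pole 1/4 set g(z) = (z - (1/4))^3*f(z) = (2/3 - 36*z/29)/(z - 11/5)**2.
Order-3 pole: residue = g''(a)/2; g''(1/4) = -35008000/67089789, so the residue is -17504000/67089789.
At the order-2 pole 11/5 set g(z) = (z - (11/5))^2*f(z) = (2/3 - 36*z/29)/(z - 1/4)**3.
Order-2 pole: residue = g'(a); g'(11/5) = 17504000/67089789, so the residue is 17504000/67089789.
List the singular points by increasing real part (a conjugate pair: the negative imaginary part first).


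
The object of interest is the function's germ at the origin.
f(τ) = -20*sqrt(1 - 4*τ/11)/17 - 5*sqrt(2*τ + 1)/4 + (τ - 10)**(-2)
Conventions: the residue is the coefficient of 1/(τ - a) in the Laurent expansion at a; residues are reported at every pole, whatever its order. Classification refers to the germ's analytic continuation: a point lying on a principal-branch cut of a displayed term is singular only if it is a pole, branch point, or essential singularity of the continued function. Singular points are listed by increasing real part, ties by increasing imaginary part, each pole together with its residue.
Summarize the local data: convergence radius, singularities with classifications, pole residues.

Denominator factor (τ - 10)^2: pole of order 2 at 10, modulus 10.
Branch term (-5/4)*sqrt(1 - τ/(-1/2)): its argument vanishes at τ = -1/2, a square-root branch point, modulus 1/2.
Branch term (-20/17)*sqrt(1 - τ/(11/4)): its argument vanishes at τ = 11/4, a square-root branch point, modulus 11/4.
The radius of convergence is the smallest modulus among the singular points: 1/2.
The branch terms are analytic at 10 and contribute nothing to the residue; only the rational part matters.
At the order-2 pole 10 set g(τ) = (τ - (10))^2*(rational part) = 1.
Order-2 pole: residue = g'(a); g'(10) = 0, so the residue is 0.
List the singular points by increasing real part (a conjugate pair: the negative imaginary part first).

Radius of convergence at 0: 1/2.
At -1/2: an algebraic (square-root) branch point.
At 11/4: an algebraic (square-root) branch point.
At 10: a pole of order 2; residue 0.


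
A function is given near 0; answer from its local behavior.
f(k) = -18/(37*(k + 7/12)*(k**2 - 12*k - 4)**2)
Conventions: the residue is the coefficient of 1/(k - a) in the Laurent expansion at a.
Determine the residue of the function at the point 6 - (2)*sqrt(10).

The residue is 186624/8560357 + (23546187/3424142800)*sqrt(10).

The factor k**2 - 12*k - 4 splits as (k - a)(k - a') with a = 6 - (2)*sqrt(10), a' = 6 + (2)*sqrt(10). At the order-2 pole a set g(k) = (k - a)^2*f(k) = [-18/(37*(k + 7/12))] / (k - a')^2.
Order-2 pole: residue = g'(a); g'(6 - (2)*sqrt(10)) = 186624/8560357 + (23546187/3424142800)*sqrt(10), so the residue is 186624/8560357 + (23546187/3424142800)*sqrt(10).


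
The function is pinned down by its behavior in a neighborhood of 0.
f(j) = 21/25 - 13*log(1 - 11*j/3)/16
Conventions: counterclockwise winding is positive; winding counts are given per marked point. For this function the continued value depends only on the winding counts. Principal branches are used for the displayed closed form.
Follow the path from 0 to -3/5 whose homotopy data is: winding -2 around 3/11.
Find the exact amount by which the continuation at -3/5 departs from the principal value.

Continued minus principal equals (13/4)*pi*i.

The rational part is single-valued and drops out of the difference; each branch term changes only by its own monodromy.
(-13/16)*log(1 - j/(3/11)): each positive loop around 3/11 adds 2*pi*i to the log, so winding -2 contributes (-13/16)*(-2)*2*pi*i = (13/4)*pi*i.
Summing the contributions at j = -3/5 gives (13/4)*pi*i.


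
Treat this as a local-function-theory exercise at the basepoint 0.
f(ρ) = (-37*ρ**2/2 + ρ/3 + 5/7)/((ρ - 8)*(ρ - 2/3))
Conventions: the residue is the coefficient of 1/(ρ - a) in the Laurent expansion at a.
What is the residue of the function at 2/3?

At the order-1 pole 2/3 set g(ρ) = (ρ - (2/3))*f(ρ) = (-37*ρ**2/2 + ρ/3 + 5/7)/(ρ - 8).
Simple pole: residue = g(a) at a = 2/3, which is 153/154.

The residue is 153/154.


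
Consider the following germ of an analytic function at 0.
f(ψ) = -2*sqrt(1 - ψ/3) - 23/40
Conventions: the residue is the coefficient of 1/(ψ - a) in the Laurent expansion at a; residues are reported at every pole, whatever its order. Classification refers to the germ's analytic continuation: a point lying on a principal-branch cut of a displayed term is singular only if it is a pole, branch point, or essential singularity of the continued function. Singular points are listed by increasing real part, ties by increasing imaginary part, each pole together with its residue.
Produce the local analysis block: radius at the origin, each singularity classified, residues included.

Branch term (-2)*sqrt(1 - ψ/(3)): its argument vanishes at ψ = 3, a square-root branch point, modulus 3.
The radius of convergence is the smallest modulus among the singular points: 3.

Radius of convergence at 0: 3.
At 3: an algebraic (square-root) branch point.


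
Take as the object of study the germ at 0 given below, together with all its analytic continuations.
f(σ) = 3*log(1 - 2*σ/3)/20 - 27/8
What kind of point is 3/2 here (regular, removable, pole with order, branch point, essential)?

The term (3/20)*log(1 - σ/(3/2)) has argument 1 - 3/2/(3/2) = 0 at 3/2: a logarithmic (infinitely-sheeted) branch point; the remaining terms are analytic or single-valued there.

The point is a logarithmic branch point.


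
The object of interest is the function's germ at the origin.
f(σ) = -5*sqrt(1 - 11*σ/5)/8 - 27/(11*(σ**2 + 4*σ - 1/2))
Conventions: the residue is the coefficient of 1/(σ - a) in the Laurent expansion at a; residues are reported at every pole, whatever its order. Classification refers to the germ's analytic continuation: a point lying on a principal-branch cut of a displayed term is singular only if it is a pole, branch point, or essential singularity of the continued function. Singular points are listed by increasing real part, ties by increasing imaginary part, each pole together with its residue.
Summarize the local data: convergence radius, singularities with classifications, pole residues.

Denominator factor (σ**2 + 4*σ - 1/2): discriminant 18, real irrational roots -2 + (3/2)*sqrt(2) and -2 - (3/2)*sqrt(2); poles of order 1, moduli -2 + (3/2)*sqrt(2) and 2 + (3/2)*sqrt(2).
Branch term (-5/8)*sqrt(1 - σ/(5/11)): its argument vanishes at σ = 5/11, a square-root branch point, modulus 5/11.
The radius of convergence is the smallest modulus among the singular points: -2 + (3/2)*sqrt(2).
The branch term is analytic at -2 - (3/2)*sqrt(2) and contributes nothing to the residue; only the rational part matters.
The factor σ**2 + 4*σ - 1/2 splits as (σ - a)(σ - a') with a = -2 - (3/2)*sqrt(2), a' = -2 + (3/2)*sqrt(2). At the order-1 pole a set g(σ) = (σ - a)*(rational part) = [-27/11] / (σ - a').
Simple pole: residue = g(a) at a = -2 - (3/2)*sqrt(2), which is (9/22)*sqrt(2).
The branch term is analytic at -2 + (3/2)*sqrt(2) and contributes nothing to the residue; only the rational part matters.
The factor σ**2 + 4*σ - 1/2 splits as (σ - a)(σ - a') with a = -2 + (3/2)*sqrt(2), a' = -2 - (3/2)*sqrt(2). At the order-1 pole a set g(σ) = (σ - a)*(rational part) = [-27/11] / (σ - a').
Simple pole: residue = g(a) at a = -2 + (3/2)*sqrt(2), which is -(9/22)*sqrt(2).
List the singular points by increasing real part (a conjugate pair: the negative imaginary part first).

Radius of convergence at 0: -2 + (3/2)*sqrt(2).
At -2 - (3/2)*sqrt(2): a pole of order 1; residue (9/22)*sqrt(2).
At -2 + (3/2)*sqrt(2): a pole of order 1; residue -(9/22)*sqrt(2).
At 5/11: an algebraic (square-root) branch point.


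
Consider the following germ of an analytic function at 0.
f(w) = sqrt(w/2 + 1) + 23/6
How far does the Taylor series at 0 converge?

Branch term (1)*sqrt(1 - w/(-2)): its argument vanishes at w = -2, a square-root branch point, modulus 2.
The radius of convergence is the smallest modulus among the singular points: 2.

The radius of convergence is 2.


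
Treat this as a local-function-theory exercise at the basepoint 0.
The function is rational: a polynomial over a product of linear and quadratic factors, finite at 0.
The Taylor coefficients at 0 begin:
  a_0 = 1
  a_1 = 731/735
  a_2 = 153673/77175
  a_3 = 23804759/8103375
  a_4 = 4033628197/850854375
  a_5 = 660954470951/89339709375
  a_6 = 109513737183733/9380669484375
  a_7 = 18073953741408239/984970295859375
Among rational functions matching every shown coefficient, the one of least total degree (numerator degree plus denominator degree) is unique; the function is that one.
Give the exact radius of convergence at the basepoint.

No rational of total degree below 5 reproduces all 8 coefficients; solving the [2/3] Pade equations on them gives f(ν) = (3*ν**2/7 - 9*ν/7 + 7/2)/((ν - 3)*(ν**2 + 6*ν/5 - 7/6)), whose expansion matches every shown term.
Denominator factor (ν**2 + 6*ν/5 - 7/6): discriminant 458/75, real irrational roots -3/5 + (1/30)*sqrt(1374) and -3/5 - (1/30)*sqrt(1374); poles of order 1, moduli -3/5 + (1/30)*sqrt(1374) and 3/5 + (1/30)*sqrt(1374).
Denominator factor (ν - 3): pole of order 1 at 3, modulus 3.
The radius of convergence is the smallest modulus among the singular points: -3/5 + (1/30)*sqrt(1374).

The radius of convergence is -3/5 + (1/30)*sqrt(1374).


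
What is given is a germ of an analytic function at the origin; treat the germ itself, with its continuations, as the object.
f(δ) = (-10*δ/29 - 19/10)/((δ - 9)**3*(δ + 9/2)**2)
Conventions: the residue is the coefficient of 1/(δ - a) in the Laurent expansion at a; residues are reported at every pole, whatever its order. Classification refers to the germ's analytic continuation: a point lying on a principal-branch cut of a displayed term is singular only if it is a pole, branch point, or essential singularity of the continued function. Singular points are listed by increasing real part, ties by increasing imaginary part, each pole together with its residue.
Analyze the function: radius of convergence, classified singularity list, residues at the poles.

Denominator factor (δ + 9/2)^2: pole of order 2 at -9/2, modulus 9/2.
Denominator factor (δ - 9)^3: pole of order 3 at 9, modulus 9.
The radius of convergence is the smallest modulus among the singular points: 9/2.
At the order-2 pole -9/2 set g(δ) = (δ - (-9/2))^2*f(δ) = (-10*δ/29 - 19/10)/(δ - 9)**3.
Order-2 pole: residue = g'(a); g'(-9/2) = 152/885735, so the residue is 152/885735.
At the order-3 pole 9 set g(δ) = (δ - (9))^3*f(δ) = (-10*δ/29 - 19/10)/(δ + 9/2)**2.
Order-3 pole: residue = g''(a)/2; g''(9) = -304/885735, so the residue is -152/885735.
List the singular points by increasing real part (a conjugate pair: the negative imaginary part first).

Radius of convergence at 0: 9/2.
At -9/2: a pole of order 2; residue 152/885735.
At 9: a pole of order 3; residue -152/885735.


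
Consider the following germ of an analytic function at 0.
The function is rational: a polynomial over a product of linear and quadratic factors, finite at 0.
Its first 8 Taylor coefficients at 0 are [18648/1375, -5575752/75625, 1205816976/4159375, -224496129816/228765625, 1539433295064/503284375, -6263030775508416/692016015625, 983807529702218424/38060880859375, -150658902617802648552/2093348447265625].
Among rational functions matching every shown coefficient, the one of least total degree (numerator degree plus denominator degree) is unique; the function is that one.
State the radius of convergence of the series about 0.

The radius of convergence is 5/12.

No rational of total degree below 4 reproduces all 8 coefficients; solving the [0/4] Pade equations on them gives f(η) = -37/(10*(η + 5/12)**2*(η**2 - η - 11/7)), whose expansion matches every shown term.
Denominator factor (η**2 - η - 11/7): discriminant 51/7, real irrational roots 1/2 + (1/14)*sqrt(357) and 1/2 - (1/14)*sqrt(357); poles of order 1, moduli 1/2 + (1/14)*sqrt(357) and -1/2 + (1/14)*sqrt(357).
Denominator factor (η + 5/12)^2: pole of order 2 at -5/12, modulus 5/12.
The radius of convergence is the smallest modulus among the singular points: 5/12.


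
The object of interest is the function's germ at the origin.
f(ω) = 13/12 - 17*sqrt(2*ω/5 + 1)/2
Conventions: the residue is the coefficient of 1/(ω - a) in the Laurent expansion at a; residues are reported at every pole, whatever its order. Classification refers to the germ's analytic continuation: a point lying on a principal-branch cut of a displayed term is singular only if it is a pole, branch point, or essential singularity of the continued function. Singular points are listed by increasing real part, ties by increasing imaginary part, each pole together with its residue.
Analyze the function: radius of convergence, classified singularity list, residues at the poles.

Radius of convergence at 0: 5/2.
At -5/2: an algebraic (square-root) branch point.

Branch term (-17/2)*sqrt(1 - ω/(-5/2)): its argument vanishes at ω = -5/2, a square-root branch point, modulus 5/2.
The radius of convergence is the smallest modulus among the singular points: 5/2.


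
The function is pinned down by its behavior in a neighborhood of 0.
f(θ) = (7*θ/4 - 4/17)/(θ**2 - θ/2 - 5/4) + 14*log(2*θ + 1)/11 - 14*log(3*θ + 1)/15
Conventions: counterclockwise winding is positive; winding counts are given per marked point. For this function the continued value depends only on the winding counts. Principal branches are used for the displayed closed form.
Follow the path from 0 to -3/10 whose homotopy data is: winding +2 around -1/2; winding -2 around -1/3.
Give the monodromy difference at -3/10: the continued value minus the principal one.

The rational part is single-valued and drops out of the difference; each branch term changes only by its own monodromy.
(-14/15)*log(1 - θ/(-1/3)): each positive loop around -1/3 adds 2*pi*i to the log, so winding -2 contributes (-14/15)*(-2)*2*pi*i = (56/15)*pi*i.
(14/11)*log(1 - θ/(-1/2)): each positive loop around -1/2 adds 2*pi*i to the log, so winding +2 contributes (14/11)*(2)*2*pi*i = (56/11)*pi*i.
Summing the contributions at θ = -3/10 gives (1456/165)*pi*i.

Continued minus principal equals (1456/165)*pi*i.


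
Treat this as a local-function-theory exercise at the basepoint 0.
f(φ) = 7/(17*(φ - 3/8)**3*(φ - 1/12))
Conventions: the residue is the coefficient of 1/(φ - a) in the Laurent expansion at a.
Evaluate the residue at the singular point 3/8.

At the order-3 pole 3/8 set g(φ) = (φ - (3/8))^3*f(φ) = 7/(17*(φ - 1/12)).
Order-3 pole: residue = g''(a)/2; g''(3/8) = 27648/833, so the residue is 13824/833.

The residue is 13824/833.


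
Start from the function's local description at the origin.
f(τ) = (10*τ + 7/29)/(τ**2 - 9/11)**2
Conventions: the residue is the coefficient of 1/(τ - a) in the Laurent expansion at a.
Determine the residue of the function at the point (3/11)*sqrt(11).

The residue is -(77/3132)*sqrt(11).

The factor τ**2 - 9/11 splits as (τ - a)(τ - a') with a = (3/11)*sqrt(11), a' = -(3/11)*sqrt(11). At the order-2 pole a set g(τ) = (τ - a)^2*f(τ) = [10*τ + 7/29] / (τ - a')^2.
Order-2 pole: residue = g'(a); g'((3/11)*sqrt(11)) = -(77/3132)*sqrt(11), so the residue is -(77/3132)*sqrt(11).


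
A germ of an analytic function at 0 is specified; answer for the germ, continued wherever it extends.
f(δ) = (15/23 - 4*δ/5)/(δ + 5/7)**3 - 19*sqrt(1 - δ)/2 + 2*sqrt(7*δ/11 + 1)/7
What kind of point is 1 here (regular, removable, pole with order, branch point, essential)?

The point is an algebraic (square-root) branch point.

The term (-19/2)*sqrt(1 - δ/(1)) has argument 1 - 1/(1) = 0 at 1: a square-root (algebraic, two-sheeted) branch point; the remaining terms are analytic or single-valued there.
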